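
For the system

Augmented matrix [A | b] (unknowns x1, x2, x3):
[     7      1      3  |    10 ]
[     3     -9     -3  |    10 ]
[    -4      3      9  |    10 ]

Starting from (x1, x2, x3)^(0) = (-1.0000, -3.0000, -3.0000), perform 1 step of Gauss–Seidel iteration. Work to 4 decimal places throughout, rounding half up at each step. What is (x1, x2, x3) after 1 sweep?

(3.1429, 0.9365, 2.1958)

Iteration 1:
  x1 = (10 - (1)·-3.0000 - (3)·-3.0000) / (7) = 3.1429
  x2 = (10 - (3)·3.1429 - (-3)·-3.0000) / (-9) = 0.9365
  x3 = (10 - (-4)·3.1429 - (3)·0.9365) / (9) = 2.1958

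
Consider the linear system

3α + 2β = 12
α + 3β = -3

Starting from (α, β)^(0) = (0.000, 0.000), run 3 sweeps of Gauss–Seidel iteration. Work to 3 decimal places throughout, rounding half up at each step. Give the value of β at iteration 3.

Iteration 1:
  α = (12 - (2)·0.000) / (3) = 4.000
  β = (-3 - (1)·4.000) / (3) = -2.333
Iteration 2:
  α = (12 - (2)·-2.333) / (3) = 5.555
  β = (-3 - (1)·5.555) / (3) = -2.852
Iteration 3:
  α = (12 - (2)·-2.852) / (3) = 5.901
  β = (-3 - (1)·5.901) / (3) = -2.967

-2.967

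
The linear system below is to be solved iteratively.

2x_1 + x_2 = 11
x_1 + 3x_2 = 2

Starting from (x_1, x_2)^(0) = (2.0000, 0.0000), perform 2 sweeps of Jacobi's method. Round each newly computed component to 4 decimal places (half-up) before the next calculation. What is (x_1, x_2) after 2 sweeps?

(5.5000, -1.1667)

Iteration 1:
  x_1 = (11 - (1)·0.0000) / (2) = 5.5000
  x_2 = (2 - (1)·2.0000) / (3) = 0.0000
Iteration 2:
  x_1 = (11 - (1)·0.0000) / (2) = 5.5000
  x_2 = (2 - (1)·5.5000) / (3) = -1.1667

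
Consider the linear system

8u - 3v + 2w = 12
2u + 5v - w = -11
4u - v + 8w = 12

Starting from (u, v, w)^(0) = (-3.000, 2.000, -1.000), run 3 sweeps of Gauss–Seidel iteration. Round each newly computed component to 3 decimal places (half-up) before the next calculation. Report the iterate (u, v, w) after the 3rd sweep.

(0.353, -2.127, 1.058)

Iteration 1:
  u = (12 - (-3)·2.000 - (2)·-1.000) / (8) = 2.500
  v = (-11 - (2)·2.500 - (-1)·-1.000) / (5) = -3.400
  w = (12 - (4)·2.500 - (-1)·-3.400) / (8) = -0.175
Iteration 2:
  u = (12 - (-3)·-3.400 - (2)·-0.175) / (8) = 0.269
  v = (-11 - (2)·0.269 - (-1)·-0.175) / (5) = -2.343
  w = (12 - (4)·0.269 - (-1)·-2.343) / (8) = 1.073
Iteration 3:
  u = (12 - (-3)·-2.343 - (2)·1.073) / (8) = 0.353
  v = (-11 - (2)·0.353 - (-1)·1.073) / (5) = -2.127
  w = (12 - (4)·0.353 - (-1)·-2.127) / (8) = 1.058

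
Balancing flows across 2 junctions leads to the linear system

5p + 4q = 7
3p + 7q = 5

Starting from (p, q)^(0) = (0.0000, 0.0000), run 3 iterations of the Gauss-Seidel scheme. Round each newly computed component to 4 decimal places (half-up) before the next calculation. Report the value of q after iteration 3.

0.1669

Iteration 1:
  p = (7 - (4)·0.0000) / (5) = 1.4000
  q = (5 - (3)·1.4000) / (7) = 0.1143
Iteration 2:
  p = (7 - (4)·0.1143) / (5) = 1.3086
  q = (5 - (3)·1.3086) / (7) = 0.1535
Iteration 3:
  p = (7 - (4)·0.1535) / (5) = 1.2772
  q = (5 - (3)·1.2772) / (7) = 0.1669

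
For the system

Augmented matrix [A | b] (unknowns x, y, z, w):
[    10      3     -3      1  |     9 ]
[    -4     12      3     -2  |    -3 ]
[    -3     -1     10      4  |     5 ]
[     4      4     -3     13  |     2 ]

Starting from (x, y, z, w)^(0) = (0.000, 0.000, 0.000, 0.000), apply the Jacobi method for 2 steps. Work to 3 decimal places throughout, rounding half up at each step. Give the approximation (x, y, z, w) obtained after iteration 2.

Iteration 1:
  x = (9 - (3)·0.000 - (-3)·0.000 - (1)·0.000) / (10) = 0.900
  y = (-3 - (-4)·0.000 - (3)·0.000 - (-2)·0.000) / (12) = -0.250
  z = (5 - (-3)·0.000 - (-1)·0.000 - (4)·0.000) / (10) = 0.500
  w = (2 - (4)·0.000 - (4)·0.000 - (-3)·0.000) / (13) = 0.154
Iteration 2:
  x = (9 - (3)·-0.250 - (-3)·0.500 - (1)·0.154) / (10) = 1.110
  y = (-3 - (-4)·0.900 - (3)·0.500 - (-2)·0.154) / (12) = -0.049
  z = (5 - (-3)·0.900 - (-1)·-0.250 - (4)·0.154) / (10) = 0.683
  w = (2 - (4)·0.900 - (4)·-0.250 - (-3)·0.500) / (13) = 0.069

(1.110, -0.049, 0.683, 0.069)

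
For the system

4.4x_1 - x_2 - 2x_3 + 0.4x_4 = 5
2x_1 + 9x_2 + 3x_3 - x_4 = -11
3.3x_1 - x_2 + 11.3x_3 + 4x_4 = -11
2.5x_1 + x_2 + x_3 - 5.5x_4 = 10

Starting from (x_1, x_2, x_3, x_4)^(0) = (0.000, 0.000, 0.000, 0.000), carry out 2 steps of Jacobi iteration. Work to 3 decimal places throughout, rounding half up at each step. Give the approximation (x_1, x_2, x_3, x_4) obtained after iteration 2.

(0.582, -1.352, -0.770, -1.701)

Iteration 1:
  x_1 = (5 - (-1)·0.000 - (-2)·0.000 - (0.4)·0.000) / (4.4) = 1.136
  x_2 = (-11 - (2)·0.000 - (3)·0.000 - (-1)·0.000) / (9) = -1.222
  x_3 = (-11 - (3.3)·0.000 - (-1)·0.000 - (4)·0.000) / (11.3) = -0.973
  x_4 = (10 - (2.5)·0.000 - (1)·0.000 - (1)·0.000) / (-5.5) = -1.818
Iteration 2:
  x_1 = (5 - (-1)·-1.222 - (-2)·-0.973 - (0.4)·-1.818) / (4.4) = 0.582
  x_2 = (-11 - (2)·1.136 - (3)·-0.973 - (-1)·-1.818) / (9) = -1.352
  x_3 = (-11 - (3.3)·1.136 - (-1)·-1.222 - (4)·-1.818) / (11.3) = -0.770
  x_4 = (10 - (2.5)·1.136 - (1)·-1.222 - (1)·-0.973) / (-5.5) = -1.701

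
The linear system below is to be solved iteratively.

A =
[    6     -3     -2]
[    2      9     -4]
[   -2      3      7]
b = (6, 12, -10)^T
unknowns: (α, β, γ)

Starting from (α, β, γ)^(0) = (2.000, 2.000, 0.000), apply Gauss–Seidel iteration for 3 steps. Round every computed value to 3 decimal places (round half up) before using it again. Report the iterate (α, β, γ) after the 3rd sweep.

(0.820, 0.542, -1.427)

Iteration 1:
  α = (6 - (-3)·2.000 - (-2)·0.000) / (6) = 2.000
  β = (12 - (2)·2.000 - (-4)·0.000) / (9) = 0.889
  γ = (-10 - (-2)·2.000 - (3)·0.889) / (7) = -1.238
Iteration 2:
  α = (6 - (-3)·0.889 - (-2)·-1.238) / (6) = 1.032
  β = (12 - (2)·1.032 - (-4)·-1.238) / (9) = 0.554
  γ = (-10 - (-2)·1.032 - (3)·0.554) / (7) = -1.371
Iteration 3:
  α = (6 - (-3)·0.554 - (-2)·-1.371) / (6) = 0.820
  β = (12 - (2)·0.820 - (-4)·-1.371) / (9) = 0.542
  γ = (-10 - (-2)·0.820 - (3)·0.542) / (7) = -1.427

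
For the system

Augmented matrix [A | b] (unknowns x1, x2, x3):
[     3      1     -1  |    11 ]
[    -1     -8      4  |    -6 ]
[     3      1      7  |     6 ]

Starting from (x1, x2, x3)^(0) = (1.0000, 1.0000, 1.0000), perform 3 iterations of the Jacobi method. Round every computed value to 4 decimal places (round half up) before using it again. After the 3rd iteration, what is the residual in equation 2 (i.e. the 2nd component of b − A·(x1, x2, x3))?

-1.0310

Iteration 1:
  x1 = (11 - (1)·1.0000 - (-1)·1.0000) / (3) = 3.6667
  x2 = (-6 - (-1)·1.0000 - (4)·1.0000) / (-8) = 1.1250
  x3 = (6 - (3)·1.0000 - (1)·1.0000) / (7) = 0.2857
Iteration 2:
  x1 = (11 - (1)·1.1250 - (-1)·0.2857) / (3) = 3.3869
  x2 = (-6 - (-1)·3.6667 - (4)·0.2857) / (-8) = 0.4345
  x3 = (6 - (3)·3.6667 - (1)·1.1250) / (7) = -0.8750
Iteration 3:
  x1 = (11 - (1)·0.4345 - (-1)·-0.8750) / (3) = 3.2302
  x2 = (-6 - (-1)·3.3869 - (4)·-0.8750) / (-8) = -0.1109
  x3 = (6 - (3)·3.3869 - (1)·0.4345) / (7) = -0.6565
Residual b − A·x = (0.7638, -1.0310, 1.0158)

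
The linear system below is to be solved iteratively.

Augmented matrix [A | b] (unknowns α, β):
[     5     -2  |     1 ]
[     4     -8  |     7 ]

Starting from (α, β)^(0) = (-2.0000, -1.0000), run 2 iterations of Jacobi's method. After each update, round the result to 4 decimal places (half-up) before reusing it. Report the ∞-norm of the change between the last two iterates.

Iteration 1:
  α = (1 - (-2)·-1.0000) / (5) = -0.2000
  β = (7 - (4)·-2.0000) / (-8) = -1.8750
Iteration 2:
  α = (1 - (-2)·-1.8750) / (5) = -0.5500
  β = (7 - (4)·-0.2000) / (-8) = -0.9750
Change: (-0.3500, 0.9000) → max |·| = 0.9000

0.9000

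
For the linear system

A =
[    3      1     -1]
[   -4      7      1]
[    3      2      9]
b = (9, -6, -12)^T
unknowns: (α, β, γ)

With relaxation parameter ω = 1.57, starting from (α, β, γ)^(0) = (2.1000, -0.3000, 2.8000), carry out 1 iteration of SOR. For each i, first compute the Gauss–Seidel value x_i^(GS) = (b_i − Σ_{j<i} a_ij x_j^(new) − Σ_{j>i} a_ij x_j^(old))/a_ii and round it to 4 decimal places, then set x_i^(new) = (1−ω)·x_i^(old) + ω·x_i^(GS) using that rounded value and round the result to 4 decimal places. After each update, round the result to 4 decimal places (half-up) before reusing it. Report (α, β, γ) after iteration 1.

(5.1353, 2.8044, -7.3552)

Iteration 1:
  α: GS value = (9 - (1)·-0.3000 - (-1)·2.8000) / (3) = 4.0333;  α ← (1−ω)·2.1000 + ω·4.0333 = 5.1353
  β: GS value = (-6 - (-4)·5.1353 - (1)·2.8000) / (7) = 1.6773;  β ← (1−ω)·-0.3000 + ω·1.6773 = 2.8044
  γ: GS value = (-12 - (3)·5.1353 - (2)·2.8044) / (9) = -3.6683;  γ ← (1−ω)·2.8000 + ω·-3.6683 = -7.3552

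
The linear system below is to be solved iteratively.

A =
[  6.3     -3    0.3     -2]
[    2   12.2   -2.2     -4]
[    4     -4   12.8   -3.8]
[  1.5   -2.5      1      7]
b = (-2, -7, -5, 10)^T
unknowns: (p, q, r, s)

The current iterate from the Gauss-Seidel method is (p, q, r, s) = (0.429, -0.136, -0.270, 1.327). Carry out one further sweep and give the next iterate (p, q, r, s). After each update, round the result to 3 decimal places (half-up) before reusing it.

One sweep:
  p = (-2 - (-3)·-0.136 - (0.3)·-0.270 - (-2)·1.327) / (6.3) = 0.052
  q = (-7 - (2)·0.052 - (-2.2)·-0.270 - (-4)·1.327) / (12.2) = -0.196
  r = (-5 - (4)·0.052 - (-4)·-0.196 - (-3.8)·1.327) / (12.8) = -0.074
  s = (10 - (1.5)·0.052 - (-2.5)·-0.196 - (1)·-0.074) / (7) = 1.358

(0.052, -0.196, -0.074, 1.358)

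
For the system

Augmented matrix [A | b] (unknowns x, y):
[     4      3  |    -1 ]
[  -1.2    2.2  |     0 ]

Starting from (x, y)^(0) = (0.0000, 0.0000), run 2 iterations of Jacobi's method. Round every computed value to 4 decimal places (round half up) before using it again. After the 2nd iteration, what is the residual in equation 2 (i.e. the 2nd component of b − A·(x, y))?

Iteration 1:
  x = (-1 - (3)·0.0000) / (4) = -0.2500
  y = (0 - (-1.2)·0.0000) / (2.2) = 0.0000
Iteration 2:
  x = (-1 - (3)·0.0000) / (4) = -0.2500
  y = (0 - (-1.2)·-0.2500) / (2.2) = -0.1364
Residual b − A·x = (0.4092, 0.0001)

0.0001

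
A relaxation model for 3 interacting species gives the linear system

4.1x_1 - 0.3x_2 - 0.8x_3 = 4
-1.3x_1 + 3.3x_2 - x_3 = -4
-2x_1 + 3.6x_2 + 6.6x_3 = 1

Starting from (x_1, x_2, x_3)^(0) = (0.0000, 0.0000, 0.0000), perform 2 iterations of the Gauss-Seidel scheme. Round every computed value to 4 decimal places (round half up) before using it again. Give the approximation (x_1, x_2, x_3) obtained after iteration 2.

(1.0904, -0.5102, 0.7602)

Iteration 1:
  x_1 = (4 - (-0.3)·0.0000 - (-0.8)·0.0000) / (4.1) = 0.9756
  x_2 = (-4 - (-1.3)·0.9756 - (-1)·0.0000) / (3.3) = -0.8278
  x_3 = (1 - (-2)·0.9756 - (3.6)·-0.8278) / (6.6) = 0.8987
Iteration 2:
  x_1 = (4 - (-0.3)·-0.8278 - (-0.8)·0.8987) / (4.1) = 1.0904
  x_2 = (-4 - (-1.3)·1.0904 - (-1)·0.8987) / (3.3) = -0.5102
  x_3 = (1 - (-2)·1.0904 - (3.6)·-0.5102) / (6.6) = 0.7602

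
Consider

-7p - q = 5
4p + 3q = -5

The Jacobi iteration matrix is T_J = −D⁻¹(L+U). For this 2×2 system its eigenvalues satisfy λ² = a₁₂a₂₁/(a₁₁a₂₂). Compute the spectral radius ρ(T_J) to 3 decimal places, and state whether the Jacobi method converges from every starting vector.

0.436

a₁₂a₂₁/(a₁₁a₂₂) = (-1)·(4) / ((-7)·(3)) = 0.190476
ρ = √|0.190476| = √0.190476 = 0.436
ρ < 1, so Jacobi converges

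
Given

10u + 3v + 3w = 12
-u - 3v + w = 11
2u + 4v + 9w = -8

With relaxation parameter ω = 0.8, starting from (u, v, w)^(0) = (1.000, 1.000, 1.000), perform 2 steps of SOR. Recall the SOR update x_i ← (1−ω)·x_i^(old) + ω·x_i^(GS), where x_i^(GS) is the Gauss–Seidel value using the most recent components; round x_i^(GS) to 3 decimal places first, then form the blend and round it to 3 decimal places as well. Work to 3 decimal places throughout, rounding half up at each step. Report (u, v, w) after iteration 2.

(1.657, -3.822, 0.416)

Iteration 1:
  u: GS value = (12 - (3)·1.000 - (3)·1.000) / (10) = 0.600;  u ← (1−ω)·1.000 + ω·0.600 = 0.680
  v: GS value = (11 - (-1)·0.680 - (1)·1.000) / (-3) = -3.560;  v ← (1−ω)·1.000 + ω·-3.560 = -2.648
  w: GS value = (-8 - (2)·0.680 - (4)·-2.648) / (9) = 0.137;  w ← (1−ω)·1.000 + ω·0.137 = 0.310
Iteration 2:
  u: GS value = (12 - (3)·-2.648 - (3)·0.310) / (10) = 1.901;  u ← (1−ω)·0.680 + ω·1.901 = 1.657
  v: GS value = (11 - (-1)·1.657 - (1)·0.310) / (-3) = -4.116;  v ← (1−ω)·-2.648 + ω·-4.116 = -3.822
  w: GS value = (-8 - (2)·1.657 - (4)·-3.822) / (9) = 0.442;  w ← (1−ω)·0.310 + ω·0.442 = 0.416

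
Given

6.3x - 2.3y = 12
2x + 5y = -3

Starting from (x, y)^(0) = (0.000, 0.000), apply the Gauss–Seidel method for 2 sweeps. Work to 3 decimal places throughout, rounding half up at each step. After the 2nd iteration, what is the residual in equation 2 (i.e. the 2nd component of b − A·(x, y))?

Iteration 1:
  x = (12 - (-2.3)·0.000) / (6.3) = 1.905
  y = (-3 - (2)·1.905) / (5) = -1.362
Iteration 2:
  x = (12 - (-2.3)·-1.362) / (6.3) = 1.408
  y = (-3 - (2)·1.408) / (5) = -1.163
Residual b − A·x = (0.455, -0.001)

-0.001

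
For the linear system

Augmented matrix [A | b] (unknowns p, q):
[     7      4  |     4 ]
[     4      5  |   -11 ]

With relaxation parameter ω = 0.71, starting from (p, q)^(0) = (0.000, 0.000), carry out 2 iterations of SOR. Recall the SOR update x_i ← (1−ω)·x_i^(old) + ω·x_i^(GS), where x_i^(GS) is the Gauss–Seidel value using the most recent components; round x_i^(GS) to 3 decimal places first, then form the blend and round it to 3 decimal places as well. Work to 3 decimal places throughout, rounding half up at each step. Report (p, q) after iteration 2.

Iteration 1:
  p: GS value = (4 - (4)·0.000) / (7) = 0.571;  p ← (1−ω)·0.000 + ω·0.571 = 0.405
  q: GS value = (-11 - (4)·0.405) / (5) = -2.524;  q ← (1−ω)·0.000 + ω·-2.524 = -1.792
Iteration 2:
  p: GS value = (4 - (4)·-1.792) / (7) = 1.595;  p ← (1−ω)·0.405 + ω·1.595 = 1.250
  q: GS value = (-11 - (4)·1.250) / (5) = -3.200;  q ← (1−ω)·-1.792 + ω·-3.200 = -2.792

(1.250, -2.792)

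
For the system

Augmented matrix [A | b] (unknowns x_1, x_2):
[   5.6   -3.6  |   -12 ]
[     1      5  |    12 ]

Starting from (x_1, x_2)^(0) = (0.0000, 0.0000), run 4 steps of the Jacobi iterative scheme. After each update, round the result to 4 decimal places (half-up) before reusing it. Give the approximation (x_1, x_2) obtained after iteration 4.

Iteration 1:
  x_1 = (-12 - (-3.6)·0.0000) / (5.6) = -2.1429
  x_2 = (12 - (1)·0.0000) / (5) = 2.4000
Iteration 2:
  x_1 = (-12 - (-3.6)·2.4000) / (5.6) = -0.6000
  x_2 = (12 - (1)·-2.1429) / (5) = 2.8286
Iteration 3:
  x_1 = (-12 - (-3.6)·2.8286) / (5.6) = -0.3245
  x_2 = (12 - (1)·-0.6000) / (5) = 2.5200
Iteration 4:
  x_1 = (-12 - (-3.6)·2.5200) / (5.6) = -0.5229
  x_2 = (12 - (1)·-0.3245) / (5) = 2.4649

(-0.5229, 2.4649)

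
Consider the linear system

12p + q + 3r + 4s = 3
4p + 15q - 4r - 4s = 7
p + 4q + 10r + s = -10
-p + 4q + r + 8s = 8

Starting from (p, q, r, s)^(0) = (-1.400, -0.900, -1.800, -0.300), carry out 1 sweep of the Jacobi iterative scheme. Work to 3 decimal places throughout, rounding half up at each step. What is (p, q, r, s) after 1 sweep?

Iteration 1:
  p = (3 - (1)·-0.900 - (3)·-1.800 - (4)·-0.300) / (12) = 0.875
  q = (7 - (4)·-1.400 - (-4)·-1.800 - (-4)·-0.300) / (15) = 0.280
  r = (-10 - (1)·-1.400 - (4)·-0.900 - (1)·-0.300) / (10) = -0.470
  s = (8 - (-1)·-1.400 - (4)·-0.900 - (1)·-1.800) / (8) = 1.500

(0.875, 0.280, -0.470, 1.500)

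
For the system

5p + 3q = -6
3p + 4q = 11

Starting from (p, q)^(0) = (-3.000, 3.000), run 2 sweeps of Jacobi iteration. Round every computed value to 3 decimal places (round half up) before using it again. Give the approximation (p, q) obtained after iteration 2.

Iteration 1:
  p = (-6 - (3)·3.000) / (5) = -3.000
  q = (11 - (3)·-3.000) / (4) = 5.000
Iteration 2:
  p = (-6 - (3)·5.000) / (5) = -4.200
  q = (11 - (3)·-3.000) / (4) = 5.000

(-4.200, 5.000)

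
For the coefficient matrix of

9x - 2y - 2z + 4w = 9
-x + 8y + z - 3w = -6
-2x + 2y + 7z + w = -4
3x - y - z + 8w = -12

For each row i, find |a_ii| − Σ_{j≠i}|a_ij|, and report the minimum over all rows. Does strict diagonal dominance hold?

row 1: |9| − (2+2+4) = 1
row 2: |8| − (1+1+3) = 3
row 3: |7| − (2+2+1) = 2
row 4: |8| − (3+1+1) = 3
minimum over rows = 1 → strictly diagonally dominant (convergence guaranteed)

1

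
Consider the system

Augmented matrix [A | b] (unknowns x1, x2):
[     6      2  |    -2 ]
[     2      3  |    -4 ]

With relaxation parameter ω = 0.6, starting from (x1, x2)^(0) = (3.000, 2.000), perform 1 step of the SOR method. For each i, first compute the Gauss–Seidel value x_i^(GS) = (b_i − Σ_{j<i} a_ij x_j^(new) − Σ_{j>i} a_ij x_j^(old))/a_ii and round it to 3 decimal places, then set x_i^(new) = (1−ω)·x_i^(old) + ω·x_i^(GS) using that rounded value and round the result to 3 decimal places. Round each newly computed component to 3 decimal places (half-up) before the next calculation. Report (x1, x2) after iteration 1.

Iteration 1:
  x1: GS value = (-2 - (2)·2.000) / (6) = -1.000;  x1 ← (1−ω)·3.000 + ω·-1.000 = 0.600
  x2: GS value = (-4 - (2)·0.600) / (3) = -1.733;  x2 ← (1−ω)·2.000 + ω·-1.733 = -0.240

(0.600, -0.240)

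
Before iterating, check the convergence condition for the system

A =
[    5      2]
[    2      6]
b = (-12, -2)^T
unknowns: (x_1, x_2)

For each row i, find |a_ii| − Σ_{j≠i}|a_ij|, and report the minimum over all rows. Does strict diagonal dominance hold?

3

row 1: |5| − (2) = 3
row 2: |6| − (2) = 4
minimum over rows = 3 → strictly diagonally dominant (convergence guaranteed)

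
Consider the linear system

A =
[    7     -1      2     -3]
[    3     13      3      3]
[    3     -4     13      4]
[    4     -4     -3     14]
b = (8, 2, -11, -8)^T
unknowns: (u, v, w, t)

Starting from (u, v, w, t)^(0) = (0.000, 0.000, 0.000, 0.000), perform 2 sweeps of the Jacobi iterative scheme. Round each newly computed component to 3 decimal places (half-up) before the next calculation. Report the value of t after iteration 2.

-1.035

Iteration 1:
  u = (8 - (-1)·0.000 - (2)·0.000 - (-3)·0.000) / (7) = 1.143
  v = (2 - (3)·0.000 - (3)·0.000 - (3)·0.000) / (13) = 0.154
  w = (-11 - (3)·0.000 - (-4)·0.000 - (4)·0.000) / (13) = -0.846
  t = (-8 - (4)·0.000 - (-4)·0.000 - (-3)·0.000) / (14) = -0.571
Iteration 2:
  u = (8 - (-1)·0.154 - (2)·-0.846 - (-3)·-0.571) / (7) = 1.162
  v = (2 - (3)·1.143 - (3)·-0.846 - (3)·-0.571) / (13) = 0.217
  w = (-11 - (3)·1.143 - (-4)·0.154 - (4)·-0.571) / (13) = -0.887
  t = (-8 - (4)·1.143 - (-4)·0.154 - (-3)·-0.846) / (14) = -1.035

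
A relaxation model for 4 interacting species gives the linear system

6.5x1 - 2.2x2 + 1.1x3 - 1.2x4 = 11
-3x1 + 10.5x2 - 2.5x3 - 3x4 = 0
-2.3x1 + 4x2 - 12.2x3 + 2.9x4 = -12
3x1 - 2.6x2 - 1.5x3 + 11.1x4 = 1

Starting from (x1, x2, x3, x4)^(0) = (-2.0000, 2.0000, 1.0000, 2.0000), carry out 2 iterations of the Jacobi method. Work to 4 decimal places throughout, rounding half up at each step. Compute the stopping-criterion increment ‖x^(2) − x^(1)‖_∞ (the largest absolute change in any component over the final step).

Iteration 1:
  x1 = (11 - (-2.2)·2.0000 - (1.1)·1.0000 - (-1.2)·2.0000) / (6.5) = 2.5692
  x2 = (0 - (-3)·-2.0000 - (-2.5)·1.0000 - (-3)·2.0000) / (10.5) = 0.2381
  x3 = (-12 - (-2.3)·-2.0000 - (4)·2.0000 - (2.9)·2.0000) / (-12.2) = 2.4918
  x4 = (1 - (3)·-2.0000 - (-2.6)·2.0000 - (-1.5)·1.0000) / (11.1) = 1.2342
Iteration 2:
  x1 = (11 - (-2.2)·0.2381 - (1.1)·2.4918 - (-1.2)·1.2342) / (6.5) = 1.5791
  x2 = (0 - (-3)·2.5692 - (-2.5)·2.4918 - (-3)·1.2342) / (10.5) = 1.6800
  x3 = (-12 - (-2.3)·2.5692 - (4)·0.2381 - (2.9)·1.2342) / (-12.2) = 0.8707
  x4 = (1 - (3)·2.5692 - (-2.6)·0.2381 - (-1.5)·2.4918) / (11.1) = -0.2118
Change: (-0.9901, 1.4419, -1.6211, -1.4460) → max |·| = 1.6211

1.6211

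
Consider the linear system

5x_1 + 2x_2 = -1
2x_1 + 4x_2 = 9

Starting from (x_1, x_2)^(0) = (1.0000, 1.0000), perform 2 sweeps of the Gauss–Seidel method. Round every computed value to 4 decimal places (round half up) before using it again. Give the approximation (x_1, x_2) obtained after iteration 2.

Iteration 1:
  x_1 = (-1 - (2)·1.0000) / (5) = -0.6000
  x_2 = (9 - (2)·-0.6000) / (4) = 2.5500
Iteration 2:
  x_1 = (-1 - (2)·2.5500) / (5) = -1.2200
  x_2 = (9 - (2)·-1.2200) / (4) = 2.8600

(-1.2200, 2.8600)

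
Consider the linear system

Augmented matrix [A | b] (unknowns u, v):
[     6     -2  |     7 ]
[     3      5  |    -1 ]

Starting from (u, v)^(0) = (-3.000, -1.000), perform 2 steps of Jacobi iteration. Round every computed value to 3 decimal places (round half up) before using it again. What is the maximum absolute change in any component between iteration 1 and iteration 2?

2.300

Iteration 1:
  u = (7 - (-2)·-1.000) / (6) = 0.833
  v = (-1 - (3)·-3.000) / (5) = 1.600
Iteration 2:
  u = (7 - (-2)·1.600) / (6) = 1.700
  v = (-1 - (3)·0.833) / (5) = -0.700
Change: (0.867, -2.300) → max |·| = 2.300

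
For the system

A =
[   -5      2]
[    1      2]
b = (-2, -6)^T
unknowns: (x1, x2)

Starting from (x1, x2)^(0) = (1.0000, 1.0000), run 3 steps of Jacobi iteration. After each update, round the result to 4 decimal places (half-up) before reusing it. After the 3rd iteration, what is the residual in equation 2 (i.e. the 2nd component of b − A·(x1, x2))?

Iteration 1:
  x1 = (-2 - (2)·1.0000) / (-5) = 0.8000
  x2 = (-6 - (1)·1.0000) / (2) = -3.5000
Iteration 2:
  x1 = (-2 - (2)·-3.5000) / (-5) = -1.0000
  x2 = (-6 - (1)·0.8000) / (2) = -3.4000
Iteration 3:
  x1 = (-2 - (2)·-3.4000) / (-5) = -0.9600
  x2 = (-6 - (1)·-1.0000) / (2) = -2.5000
Residual b − A·x = (-1.8000, -0.0400)

-0.0400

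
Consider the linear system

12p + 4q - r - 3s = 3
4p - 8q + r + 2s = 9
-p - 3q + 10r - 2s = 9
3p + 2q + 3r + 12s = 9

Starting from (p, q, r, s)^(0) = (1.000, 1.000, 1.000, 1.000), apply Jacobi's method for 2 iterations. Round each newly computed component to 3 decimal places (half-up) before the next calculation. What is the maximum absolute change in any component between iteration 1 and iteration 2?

0.633

Iteration 1:
  p = (3 - (4)·1.000 - (-1)·1.000 - (-3)·1.000) / (12) = 0.250
  q = (9 - (4)·1.000 - (1)·1.000 - (2)·1.000) / (-8) = -0.250
  r = (9 - (-1)·1.000 - (-3)·1.000 - (-2)·1.000) / (10) = 1.500
  s = (9 - (3)·1.000 - (2)·1.000 - (3)·1.000) / (12) = 0.083
Iteration 2:
  p = (3 - (4)·-0.250 - (-1)·1.500 - (-3)·0.083) / (12) = 0.479
  q = (9 - (4)·0.250 - (1)·1.500 - (2)·0.083) / (-8) = -0.792
  r = (9 - (-1)·0.250 - (-3)·-0.250 - (-2)·0.083) / (10) = 0.867
  s = (9 - (3)·0.250 - (2)·-0.250 - (3)·1.500) / (12) = 0.354
Change: (0.229, -0.542, -0.633, 0.271) → max |·| = 0.633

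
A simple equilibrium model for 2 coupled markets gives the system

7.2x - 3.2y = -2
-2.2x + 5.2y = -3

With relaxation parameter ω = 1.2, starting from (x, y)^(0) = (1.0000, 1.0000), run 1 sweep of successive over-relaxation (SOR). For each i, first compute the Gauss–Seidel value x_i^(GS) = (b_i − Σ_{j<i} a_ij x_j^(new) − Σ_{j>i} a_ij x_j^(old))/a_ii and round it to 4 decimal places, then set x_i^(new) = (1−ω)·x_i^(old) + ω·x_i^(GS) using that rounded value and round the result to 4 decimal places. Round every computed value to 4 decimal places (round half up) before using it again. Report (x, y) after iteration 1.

Iteration 1:
  x: GS value = (-2 - (-3.2)·1.0000) / (7.2) = 0.1667;  x ← (1−ω)·1.0000 + ω·0.1667 = 0.0000
  y: GS value = (-3 - (-2.2)·0.0000) / (5.2) = -0.5769;  y ← (1−ω)·1.0000 + ω·-0.5769 = -0.8923

(0.0000, -0.8923)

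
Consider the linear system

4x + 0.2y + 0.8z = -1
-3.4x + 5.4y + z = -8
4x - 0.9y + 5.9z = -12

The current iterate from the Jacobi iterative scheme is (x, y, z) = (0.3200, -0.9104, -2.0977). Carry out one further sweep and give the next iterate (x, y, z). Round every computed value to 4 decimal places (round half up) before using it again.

One sweep:
  x = (-1 - (0.2)·-0.9104 - (0.8)·-2.0977) / (4) = 0.2151
  y = (-8 - (-3.4)·0.3200 - (1)·-2.0977) / (5.4) = -0.8915
  z = (-12 - (4)·0.3200 - (-0.9)·-0.9104) / (5.9) = -2.3897

(0.2151, -0.8915, -2.3897)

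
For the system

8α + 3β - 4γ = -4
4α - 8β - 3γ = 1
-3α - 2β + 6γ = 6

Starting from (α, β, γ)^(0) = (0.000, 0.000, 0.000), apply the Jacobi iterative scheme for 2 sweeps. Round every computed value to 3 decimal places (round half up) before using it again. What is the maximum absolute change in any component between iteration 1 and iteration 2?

Iteration 1:
  α = (-4 - (3)·0.000 - (-4)·0.000) / (8) = -0.500
  β = (1 - (4)·0.000 - (-3)·0.000) / (-8) = -0.125
  γ = (6 - (-3)·0.000 - (-2)·0.000) / (6) = 1.000
Iteration 2:
  α = (-4 - (3)·-0.125 - (-4)·1.000) / (8) = 0.047
  β = (1 - (4)·-0.500 - (-3)·1.000) / (-8) = -0.750
  γ = (6 - (-3)·-0.500 - (-2)·-0.125) / (6) = 0.708
Change: (0.547, -0.625, -0.292) → max |·| = 0.625

0.625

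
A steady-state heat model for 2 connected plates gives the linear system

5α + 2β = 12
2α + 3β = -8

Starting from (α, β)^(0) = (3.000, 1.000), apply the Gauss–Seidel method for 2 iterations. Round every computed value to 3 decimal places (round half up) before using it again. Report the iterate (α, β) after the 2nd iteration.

Iteration 1:
  α = (12 - (2)·1.000) / (5) = 2.000
  β = (-8 - (2)·2.000) / (3) = -4.000
Iteration 2:
  α = (12 - (2)·-4.000) / (5) = 4.000
  β = (-8 - (2)·4.000) / (3) = -5.333

(4.000, -5.333)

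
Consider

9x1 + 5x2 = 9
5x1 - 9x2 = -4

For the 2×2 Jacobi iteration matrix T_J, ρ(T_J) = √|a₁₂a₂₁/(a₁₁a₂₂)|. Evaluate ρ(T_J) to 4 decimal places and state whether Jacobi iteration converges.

a₁₂a₂₁/(a₁₁a₂₂) = (5)·(5) / ((9)·(-9)) = -0.308642
ρ = √|-0.308642| = √0.308642 = 0.5556
ρ < 1, so Jacobi converges

0.5556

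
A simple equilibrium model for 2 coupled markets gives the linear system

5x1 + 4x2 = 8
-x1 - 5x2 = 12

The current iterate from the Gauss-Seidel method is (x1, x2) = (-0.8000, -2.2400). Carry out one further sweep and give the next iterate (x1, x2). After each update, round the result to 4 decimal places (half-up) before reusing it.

(3.3920, -3.0784)

One sweep:
  x1 = (8 - (4)·-2.2400) / (5) = 3.3920
  x2 = (12 - (-1)·3.3920) / (-5) = -3.0784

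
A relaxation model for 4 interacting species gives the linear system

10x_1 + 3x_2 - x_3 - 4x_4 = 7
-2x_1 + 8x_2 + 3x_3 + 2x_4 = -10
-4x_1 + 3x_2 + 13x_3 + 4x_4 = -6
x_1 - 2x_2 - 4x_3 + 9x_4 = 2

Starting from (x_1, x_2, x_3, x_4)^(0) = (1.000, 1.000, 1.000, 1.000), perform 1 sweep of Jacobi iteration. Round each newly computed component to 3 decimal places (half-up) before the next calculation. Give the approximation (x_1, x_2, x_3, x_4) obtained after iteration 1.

(0.900, -1.625, -0.692, 0.778)

Iteration 1:
  x_1 = (7 - (3)·1.000 - (-1)·1.000 - (-4)·1.000) / (10) = 0.900
  x_2 = (-10 - (-2)·1.000 - (3)·1.000 - (2)·1.000) / (8) = -1.625
  x_3 = (-6 - (-4)·1.000 - (3)·1.000 - (4)·1.000) / (13) = -0.692
  x_4 = (2 - (1)·1.000 - (-2)·1.000 - (-4)·1.000) / (9) = 0.778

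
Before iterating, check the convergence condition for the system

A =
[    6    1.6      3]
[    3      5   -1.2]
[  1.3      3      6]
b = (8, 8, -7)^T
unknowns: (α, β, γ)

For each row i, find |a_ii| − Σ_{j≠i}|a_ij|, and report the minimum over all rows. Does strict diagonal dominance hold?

0.8

row 1: |6| − (1.6+3) = 1.4
row 2: |5| − (3+1.2) = 0.8
row 3: |6| − (1.3+3) = 1.7
minimum over rows = 0.8 → strictly diagonally dominant (convergence guaranteed)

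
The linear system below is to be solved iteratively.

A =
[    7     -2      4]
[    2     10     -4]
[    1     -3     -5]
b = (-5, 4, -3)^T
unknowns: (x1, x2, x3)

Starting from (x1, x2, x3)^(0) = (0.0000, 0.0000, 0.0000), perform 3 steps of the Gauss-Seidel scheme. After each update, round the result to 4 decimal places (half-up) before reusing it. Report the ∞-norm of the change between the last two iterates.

Iteration 1:
  x1 = (-5 - (-2)·0.0000 - (4)·0.0000) / (7) = -0.7143
  x2 = (4 - (2)·-0.7143 - (-4)·0.0000) / (10) = 0.5429
  x3 = (-3 - (1)·-0.7143 - (-3)·0.5429) / (-5) = 0.1314
Iteration 2:
  x1 = (-5 - (-2)·0.5429 - (4)·0.1314) / (7) = -0.6343
  x2 = (4 - (2)·-0.6343 - (-4)·0.1314) / (10) = 0.5794
  x3 = (-3 - (1)·-0.6343 - (-3)·0.5794) / (-5) = 0.1255
Iteration 3:
  x1 = (-5 - (-2)·0.5794 - (4)·0.1255) / (7) = -0.6205
  x2 = (4 - (2)·-0.6205 - (-4)·0.1255) / (10) = 0.5743
  x3 = (-3 - (1)·-0.6205 - (-3)·0.5743) / (-5) = 0.1313
Change: (0.0138, -0.0051, 0.0058) → max |·| = 0.0138

0.0138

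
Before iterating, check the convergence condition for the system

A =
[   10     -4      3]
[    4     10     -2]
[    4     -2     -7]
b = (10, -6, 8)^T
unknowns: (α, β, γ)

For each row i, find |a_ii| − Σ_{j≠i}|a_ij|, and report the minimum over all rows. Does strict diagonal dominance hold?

1

row 1: |10| − (4+3) = 3
row 2: |10| − (4+2) = 4
row 3: |-7| − (4+2) = 1
minimum over rows = 1 → strictly diagonally dominant (convergence guaranteed)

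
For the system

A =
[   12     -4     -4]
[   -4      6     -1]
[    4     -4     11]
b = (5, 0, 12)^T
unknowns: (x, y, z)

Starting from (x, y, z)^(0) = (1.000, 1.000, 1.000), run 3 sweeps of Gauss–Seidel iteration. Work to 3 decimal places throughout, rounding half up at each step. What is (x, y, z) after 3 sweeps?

(1.049, 0.870, 1.026)

Iteration 1:
  x = (5 - (-4)·1.000 - (-4)·1.000) / (12) = 1.083
  y = (0 - (-4)·1.083 - (-1)·1.000) / (6) = 0.889
  z = (12 - (4)·1.083 - (-4)·0.889) / (11) = 1.020
Iteration 2:
  x = (5 - (-4)·0.889 - (-4)·1.020) / (12) = 1.053
  y = (0 - (-4)·1.053 - (-1)·1.020) / (6) = 0.872
  z = (12 - (4)·1.053 - (-4)·0.872) / (11) = 1.025
Iteration 3:
  x = (5 - (-4)·0.872 - (-4)·1.025) / (12) = 1.049
  y = (0 - (-4)·1.049 - (-1)·1.025) / (6) = 0.870
  z = (12 - (4)·1.049 - (-4)·0.870) / (11) = 1.026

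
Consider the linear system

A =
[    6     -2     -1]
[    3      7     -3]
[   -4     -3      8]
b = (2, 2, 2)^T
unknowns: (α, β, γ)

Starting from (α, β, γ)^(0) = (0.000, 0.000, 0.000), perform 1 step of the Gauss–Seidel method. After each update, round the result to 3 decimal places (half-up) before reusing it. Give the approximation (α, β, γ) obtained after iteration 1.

Iteration 1:
  α = (2 - (-2)·0.000 - (-1)·0.000) / (6) = 0.333
  β = (2 - (3)·0.333 - (-3)·0.000) / (7) = 0.143
  γ = (2 - (-4)·0.333 - (-3)·0.143) / (8) = 0.470

(0.333, 0.143, 0.470)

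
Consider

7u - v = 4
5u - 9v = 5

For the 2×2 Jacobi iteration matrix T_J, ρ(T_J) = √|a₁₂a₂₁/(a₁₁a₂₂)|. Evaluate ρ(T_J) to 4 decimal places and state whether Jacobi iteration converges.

0.2817

a₁₂a₂₁/(a₁₁a₂₂) = (-1)·(5) / ((7)·(-9)) = 0.079365
ρ = √|0.079365| = √0.079365 = 0.2817
ρ < 1, so Jacobi converges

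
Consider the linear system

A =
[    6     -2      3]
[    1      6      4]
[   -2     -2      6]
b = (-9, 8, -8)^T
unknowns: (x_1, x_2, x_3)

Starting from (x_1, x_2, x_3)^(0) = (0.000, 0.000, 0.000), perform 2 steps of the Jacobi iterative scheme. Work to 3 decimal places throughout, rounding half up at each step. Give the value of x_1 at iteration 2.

-0.389

Iteration 1:
  x_1 = (-9 - (-2)·0.000 - (3)·0.000) / (6) = -1.500
  x_2 = (8 - (1)·0.000 - (4)·0.000) / (6) = 1.333
  x_3 = (-8 - (-2)·0.000 - (-2)·0.000) / (6) = -1.333
Iteration 2:
  x_1 = (-9 - (-2)·1.333 - (3)·-1.333) / (6) = -0.389
  x_2 = (8 - (1)·-1.500 - (4)·-1.333) / (6) = 2.472
  x_3 = (-8 - (-2)·-1.500 - (-2)·1.333) / (6) = -1.389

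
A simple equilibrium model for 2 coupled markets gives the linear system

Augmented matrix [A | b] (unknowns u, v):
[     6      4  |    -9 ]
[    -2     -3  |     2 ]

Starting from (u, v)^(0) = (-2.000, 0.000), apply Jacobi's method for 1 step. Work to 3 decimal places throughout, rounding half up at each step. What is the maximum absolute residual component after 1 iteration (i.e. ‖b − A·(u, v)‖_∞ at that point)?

Iteration 1:
  u = (-9 - (4)·0.000) / (6) = -1.500
  v = (2 - (-2)·-2.000) / (-3) = 0.667
Residual b − A·x = (-2.668, 1.001); ∞-norm = 2.668

2.668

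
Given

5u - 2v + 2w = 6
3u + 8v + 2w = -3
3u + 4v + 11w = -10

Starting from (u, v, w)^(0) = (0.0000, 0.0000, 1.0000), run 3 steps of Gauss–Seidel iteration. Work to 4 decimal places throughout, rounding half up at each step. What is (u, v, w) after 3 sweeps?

(1.3575, -0.6338, -1.0488)

Iteration 1:
  u = (6 - (-2)·0.0000 - (2)·1.0000) / (5) = 0.8000
  v = (-3 - (3)·0.8000 - (2)·1.0000) / (8) = -0.9250
  w = (-10 - (3)·0.8000 - (4)·-0.9250) / (11) = -0.7909
Iteration 2:
  u = (6 - (-2)·-0.9250 - (2)·-0.7909) / (5) = 1.1464
  v = (-3 - (3)·1.1464 - (2)·-0.7909) / (8) = -0.6072
  w = (-10 - (3)·1.1464 - (4)·-0.6072) / (11) = -1.0009
Iteration 3:
  u = (6 - (-2)·-0.6072 - (2)·-1.0009) / (5) = 1.3575
  v = (-3 - (3)·1.3575 - (2)·-1.0009) / (8) = -0.6338
  w = (-10 - (3)·1.3575 - (4)·-0.6338) / (11) = -1.0488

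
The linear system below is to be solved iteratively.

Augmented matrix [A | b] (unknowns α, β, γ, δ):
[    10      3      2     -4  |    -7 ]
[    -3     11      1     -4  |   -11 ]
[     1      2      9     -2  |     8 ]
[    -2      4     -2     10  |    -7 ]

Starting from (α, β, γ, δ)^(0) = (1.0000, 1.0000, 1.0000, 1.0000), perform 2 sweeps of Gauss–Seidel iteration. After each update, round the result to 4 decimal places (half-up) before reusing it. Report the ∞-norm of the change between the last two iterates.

Iteration 1:
  α = (-7 - (3)·1.0000 - (2)·1.0000 - (-4)·1.0000) / (10) = -0.8000
  β = (-11 - (-3)·-0.8000 - (1)·1.0000 - (-4)·1.0000) / (11) = -0.9455
  γ = (8 - (1)·-0.8000 - (2)·-0.9455 - (-2)·1.0000) / (9) = 1.4101
  δ = (-7 - (-2)·-0.8000 - (4)·-0.9455 - (-2)·1.4101) / (10) = -0.1998
Iteration 2:
  α = (-7 - (3)·-0.9455 - (2)·1.4101 - (-4)·-0.1998) / (10) = -0.7783
  β = (-11 - (-3)·-0.7783 - (1)·1.4101 - (-4)·-0.1998) / (11) = -1.4131
  γ = (8 - (1)·-0.7783 - (2)·-1.4131 - (-2)·-0.1998) / (9) = 1.2450
  δ = (-7 - (-2)·-0.7783 - (4)·-1.4131 - (-2)·1.2450) / (10) = -0.0414
Change: (0.0217, -0.4676, -0.1651, 0.1584) → max |·| = 0.4676

0.4676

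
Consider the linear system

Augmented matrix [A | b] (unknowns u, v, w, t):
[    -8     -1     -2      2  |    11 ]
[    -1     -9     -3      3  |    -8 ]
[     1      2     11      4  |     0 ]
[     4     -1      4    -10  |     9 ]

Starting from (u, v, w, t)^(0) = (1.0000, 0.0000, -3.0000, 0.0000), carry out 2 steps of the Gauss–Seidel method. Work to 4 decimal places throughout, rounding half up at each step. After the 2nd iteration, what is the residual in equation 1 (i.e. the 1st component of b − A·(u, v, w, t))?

0.5855

Iteration 1:
  u = (11 - (-1)·0.0000 - (-2)·-3.0000 - (2)·0.0000) / (-8) = -0.6250
  v = (-8 - (-1)·-0.6250 - (-3)·-3.0000 - (3)·0.0000) / (-9) = 1.9583
  w = (0 - (1)·-0.6250 - (2)·1.9583 - (4)·0.0000) / (11) = -0.2992
  t = (9 - (4)·-0.6250 - (-1)·1.9583 - (4)·-0.2992) / (-10) = -1.4655
Iteration 2:
  u = (11 - (-1)·1.9583 - (-2)·-0.2992 - (2)·-1.4655) / (-8) = -1.9114
  v = (-8 - (-1)·-1.9114 - (-3)·-0.2992 - (3)·-1.4655) / (-9) = 0.7125
  w = (0 - (1)·-1.9114 - (2)·0.7125 - (4)·-1.4655) / (11) = 0.5771
  t = (9 - (4)·-1.9114 - (-1)·0.7125 - (4)·0.5771) / (-10) = -1.5050
Residual b − A·x = (0.5855, 2.7474, 0.1583, -0.0003)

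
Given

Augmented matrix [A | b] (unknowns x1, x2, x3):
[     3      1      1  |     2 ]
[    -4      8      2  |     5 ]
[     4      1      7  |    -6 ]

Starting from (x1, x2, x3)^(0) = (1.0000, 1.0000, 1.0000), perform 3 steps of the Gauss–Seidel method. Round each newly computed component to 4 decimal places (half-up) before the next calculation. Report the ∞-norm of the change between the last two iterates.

Iteration 1:
  x1 = (2 - (1)·1.0000 - (1)·1.0000) / (3) = 0.0000
  x2 = (5 - (-4)·0.0000 - (2)·1.0000) / (8) = 0.3750
  x3 = (-6 - (4)·0.0000 - (1)·0.3750) / (7) = -0.9107
Iteration 2:
  x1 = (2 - (1)·0.3750 - (1)·-0.9107) / (3) = 0.8452
  x2 = (5 - (-4)·0.8452 - (2)·-0.9107) / (8) = 1.2753
  x3 = (-6 - (4)·0.8452 - (1)·1.2753) / (7) = -1.5223
Iteration 3:
  x1 = (2 - (1)·1.2753 - (1)·-1.5223) / (3) = 0.7490
  x2 = (5 - (-4)·0.7490 - (2)·-1.5223) / (8) = 1.3801
  x3 = (-6 - (4)·0.7490 - (1)·1.3801) / (7) = -1.4823
Change: (-0.0962, 0.1048, 0.0400) → max |·| = 0.1048

0.1048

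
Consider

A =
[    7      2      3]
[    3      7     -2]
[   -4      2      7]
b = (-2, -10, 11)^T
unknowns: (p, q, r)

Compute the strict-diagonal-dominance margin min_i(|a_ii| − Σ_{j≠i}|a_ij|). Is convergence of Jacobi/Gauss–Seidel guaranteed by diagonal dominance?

row 1: |7| − (2+3) = 2
row 2: |7| − (3+2) = 2
row 3: |7| − (4+2) = 1
minimum over rows = 1 → strictly diagonally dominant (convergence guaranteed)

1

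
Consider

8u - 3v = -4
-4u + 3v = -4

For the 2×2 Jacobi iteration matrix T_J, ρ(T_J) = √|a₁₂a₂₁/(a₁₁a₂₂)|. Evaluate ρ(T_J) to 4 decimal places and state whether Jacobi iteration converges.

0.7071

a₁₂a₂₁/(a₁₁a₂₂) = (-3)·(-4) / ((8)·(3)) = 0.500000
ρ = √|0.500000| = √0.500000 = 0.7071
ρ < 1, so Jacobi converges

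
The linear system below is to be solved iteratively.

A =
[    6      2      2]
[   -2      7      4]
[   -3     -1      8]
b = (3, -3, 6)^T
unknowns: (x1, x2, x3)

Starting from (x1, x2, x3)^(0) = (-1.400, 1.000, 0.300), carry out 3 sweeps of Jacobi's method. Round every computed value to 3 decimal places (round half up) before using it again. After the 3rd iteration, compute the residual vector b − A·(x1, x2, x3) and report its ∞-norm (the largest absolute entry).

Iteration 1:
  x1 = (3 - (2)·1.000 - (2)·0.300) / (6) = 0.067
  x2 = (-3 - (-2)·-1.400 - (4)·0.300) / (7) = -1.000
  x3 = (6 - (-3)·-1.400 - (-1)·1.000) / (8) = 0.350
Iteration 2:
  x1 = (3 - (2)·-1.000 - (2)·0.350) / (6) = 0.717
  x2 = (-3 - (-2)·0.067 - (4)·0.350) / (7) = -0.609
  x3 = (6 - (-3)·0.067 - (-1)·-1.000) / (8) = 0.650
Iteration 3:
  x1 = (3 - (2)·-0.609 - (2)·0.650) / (6) = 0.486
  x2 = (-3 - (-2)·0.717 - (4)·0.650) / (7) = -0.595
  x3 = (6 - (-3)·0.717 - (-1)·-0.609) / (8) = 0.943
Residual b − A·x = (-0.612, -1.635, -0.681); ∞-norm = 1.635

1.635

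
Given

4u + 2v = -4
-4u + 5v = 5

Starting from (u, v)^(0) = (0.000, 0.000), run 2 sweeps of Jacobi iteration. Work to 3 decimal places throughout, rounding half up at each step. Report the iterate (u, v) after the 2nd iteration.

Iteration 1:
  u = (-4 - (2)·0.000) / (4) = -1.000
  v = (5 - (-4)·0.000) / (5) = 1.000
Iteration 2:
  u = (-4 - (2)·1.000) / (4) = -1.500
  v = (5 - (-4)·-1.000) / (5) = 0.200

(-1.500, 0.200)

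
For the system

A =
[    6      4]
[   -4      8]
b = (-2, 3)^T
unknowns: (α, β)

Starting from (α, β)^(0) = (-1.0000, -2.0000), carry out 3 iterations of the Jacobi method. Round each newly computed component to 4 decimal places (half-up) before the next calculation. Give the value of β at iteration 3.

Iteration 1:
  α = (-2 - (4)·-2.0000) / (6) = 1.0000
  β = (3 - (-4)·-1.0000) / (8) = -0.1250
Iteration 2:
  α = (-2 - (4)·-0.1250) / (6) = -0.2500
  β = (3 - (-4)·1.0000) / (8) = 0.8750
Iteration 3:
  α = (-2 - (4)·0.8750) / (6) = -0.9167
  β = (3 - (-4)·-0.2500) / (8) = 0.2500

0.2500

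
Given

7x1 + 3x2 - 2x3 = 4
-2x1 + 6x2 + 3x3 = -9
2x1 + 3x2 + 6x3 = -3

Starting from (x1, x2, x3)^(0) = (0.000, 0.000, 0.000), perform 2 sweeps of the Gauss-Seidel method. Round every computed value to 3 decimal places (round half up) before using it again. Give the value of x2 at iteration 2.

Iteration 1:
  x1 = (4 - (3)·0.000 - (-2)·0.000) / (7) = 0.571
  x2 = (-9 - (-2)·0.571 - (3)·0.000) / (6) = -1.310
  x3 = (-3 - (2)·0.571 - (3)·-1.310) / (6) = -0.035
Iteration 2:
  x1 = (4 - (3)·-1.310 - (-2)·-0.035) / (7) = 1.123
  x2 = (-9 - (-2)·1.123 - (3)·-0.035) / (6) = -1.108
  x3 = (-3 - (2)·1.123 - (3)·-1.108) / (6) = -0.320

-1.108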